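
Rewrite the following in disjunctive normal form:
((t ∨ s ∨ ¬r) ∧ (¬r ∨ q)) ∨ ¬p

(t ∧ q) ∨ (s ∧ q) ∨ ¬r ∨ ¬p

((t ∨ s ∨ ¬r) ∧ (¬r ∨ q)) ∨ ¬p
≡ (t ∧ ¬r) ∨ (t ∧ q) ∨ (s ∧ ¬r) ∨ (s ∧ q) ∨ (¬r ∧ ¬r) ∨ (¬r ∧ q) ∨ ¬p
≡ (t ∧ q) ∨ (s ∧ q) ∨ ¬r ∨ ¬p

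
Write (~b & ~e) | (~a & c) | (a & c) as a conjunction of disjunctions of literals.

(~b | c) & (~e | c)

(~b & ~e) | (~a & c) | (a & c)
⇔ (~b | ~a | a) & (~b | ~a | c) & (~b | c | a) & (~b | c | c) & (~e | ~a | a) & (~e | ~a | c) & (~e | c | a) & (~e | c | c)   — distribute | over &
⇔ (~b | c) & (~e | c)   — simplify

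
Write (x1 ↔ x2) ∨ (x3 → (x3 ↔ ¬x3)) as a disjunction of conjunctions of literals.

(¬x1 ∧ ¬x2) ∨ (x2 ∧ x1) ∨ ¬x3

(x1 ↔ x2) ∨ (x3 → (x3 ↔ ¬x3))
≡ ((x1 → x2) ∧ (x2 → x1)) ∨ (x3 → (x3 ↔ ¬x3))   (eliminate ↔)
≡ ((¬x1 ∨ x2) ∧ (x2 → x1)) ∨ (x3 → (x3 ↔ ¬x3))   (eliminate →)
≡ ((¬x1 ∨ x2) ∧ (¬x2 ∨ x1)) ∨ (x3 → (x3 ↔ ¬x3))   (eliminate →)
≡ ((¬x1 ∨ x2) ∧ (¬x2 ∨ x1)) ∨ ¬x3 ∨ (x3 ↔ ¬x3)   (eliminate →)
≡ ((¬x1 ∨ x2) ∧ (¬x2 ∨ x1)) ∨ ¬x3 ∨ ((x3 → ¬x3) ∧ (¬x3 → x3))   (eliminate ↔)
≡ ((¬x1 ∨ x2) ∧ (¬x2 ∨ x1)) ∨ ¬x3 ∨ ((¬x3 ∨ ¬x3) ∧ (¬x3 → x3))   (eliminate →)
≡ ((¬x1 ∨ x2) ∧ (¬x2 ∨ x1)) ∨ ¬x3 ∨ ((¬x3 ∨ ¬x3) ∧ (¬¬x3 ∨ x3))   (eliminate →)
≡ ((¬x1 ∨ x2) ∧ (¬x2 ∨ x1)) ∨ ¬x3 ∨ ((¬x3 ∨ ¬x3) ∧ (x3 ∨ x3))   (double negation)
≡ (¬x1 ∧ ¬x2) ∨ (¬x1 ∧ x1) ∨ (x2 ∧ ¬x2) ∨ (x2 ∧ x1) ∨ ¬x3 ∨ (¬x3 ∧ x3) ∨ (¬x3 ∧ x3) ∨ (¬x3 ∧ x3) ∨ (¬x3 ∧ x3)   (distribute ∧ over ∨)
≡ (¬x1 ∧ ¬x2) ∨ (x2 ∧ x1) ∨ ¬x3   (simplify)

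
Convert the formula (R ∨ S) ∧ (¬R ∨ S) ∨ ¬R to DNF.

(R ∨ S) ∧ (¬R ∨ S) ∨ ¬R
≡ R ∧ ¬R ∨ R ∧ S ∨ S ∧ ¬R ∨ S ∧ S ∨ ¬R   (distribute ∧ over ∨)
≡ S ∨ ¬R   (simplify)

S ∨ ¬R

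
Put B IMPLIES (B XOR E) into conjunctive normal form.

NOT B OR NOT E

B IMPLIES (B XOR E)
= NOT B OR (B XOR E)   [eliminate IMPLIES]
= NOT B OR ((B OR E) AND NOT (B AND E))   [expand XOR]
= NOT B OR ((B OR E) AND (NOT B OR NOT E))   [De Morgan]
= (NOT B OR B OR E) AND (NOT B OR NOT B OR NOT E)   [distribute OR over AND]
= NOT B OR NOT E   [simplify]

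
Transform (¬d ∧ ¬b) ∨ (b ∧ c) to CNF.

(¬d ∧ ¬b) ∨ (b ∧ c)
≡ (¬d ∨ b) ∧ (¬d ∨ c) ∧ (¬b ∨ b) ∧ (¬b ∨ c)   — distribute ∨ over ∧
≡ (¬d ∨ b) ∧ (¬d ∨ c) ∧ (¬b ∨ c)   — simplify

(¬d ∨ b) ∧ (¬d ∨ c) ∧ (¬b ∨ c)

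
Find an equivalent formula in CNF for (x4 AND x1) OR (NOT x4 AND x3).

(x4 OR x3) AND (x1 OR NOT x4) AND (x1 OR x3)

(x4 AND x1) OR (NOT x4 AND x3)
= (x4 OR NOT x4) AND (x4 OR x3) AND (x1 OR NOT x4) AND (x1 OR x3)   — distribute OR over AND
= (x4 OR x3) AND (x1 OR NOT x4) AND (x1 OR x3)   — simplify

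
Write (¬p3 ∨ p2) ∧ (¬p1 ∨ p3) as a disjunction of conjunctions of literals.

(¬p3 ∨ p2) ∧ (¬p1 ∨ p3)
≡ (¬p3 ∧ ¬p1) ∨ (¬p3 ∧ p3) ∨ (p2 ∧ ¬p1) ∨ (p2 ∧ p3)   — distribute ∧ over ∨
≡ (¬p3 ∧ ¬p1) ∨ (p2 ∧ ¬p1) ∨ (p2 ∧ p3)   — simplify

(¬p3 ∧ ¬p1) ∨ (p2 ∧ ¬p1) ∨ (p2 ∧ p3)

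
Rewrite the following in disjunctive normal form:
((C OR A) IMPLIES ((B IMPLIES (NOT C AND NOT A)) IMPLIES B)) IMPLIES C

(A AND NOT B) OR C

((C OR A) IMPLIES ((B IMPLIES (NOT C AND NOT A)) IMPLIES B)) IMPLIES C
≡ NOT ((C OR A) IMPLIES ((B IMPLIES (NOT C AND NOT A)) IMPLIES B)) OR C   [eliminate IMPLIES]
≡ NOT (NOT (C OR A) OR ((B IMPLIES (NOT C AND NOT A)) IMPLIES B)) OR C   [eliminate IMPLIES]
≡ NOT (NOT (C OR A) OR NOT (B IMPLIES (NOT C AND NOT A)) OR B) OR C   [eliminate IMPLIES]
≡ NOT (NOT (C OR A) OR NOT (NOT B OR (NOT C AND NOT A)) OR B) OR C   [eliminate IMPLIES]
≡ (NOT NOT (C OR A) AND NOT NOT (NOT B OR (NOT C AND NOT A)) AND NOT B) OR C   [De Morgan]
≡ ((C OR A) AND NOT NOT (NOT B OR (NOT C AND NOT A)) AND NOT B) OR C   [double negation]
≡ ((C OR A) AND (NOT B OR (NOT C AND NOT A)) AND NOT B) OR C   [double negation]
≡ (C AND NOT B AND NOT B) OR (C AND NOT C AND NOT A AND NOT B) OR (A AND NOT B AND NOT B) OR (A AND NOT C AND NOT A AND NOT B) OR C   [distribute AND over OR]
≡ (A AND NOT B) OR C   [simplify]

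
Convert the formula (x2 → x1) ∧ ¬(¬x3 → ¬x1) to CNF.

¬x3 ∧ x1

(x2 → x1) ∧ ¬(¬x3 → ¬x1)
= (¬x2 ∨ x1) ∧ ¬(¬x3 → ¬x1)   [eliminate →]
= (¬x2 ∨ x1) ∧ ¬(¬¬x3 ∨ ¬x1)   [eliminate →]
= (¬x2 ∨ x1) ∧ ¬¬¬x3 ∧ ¬¬x1   [De Morgan]
= (¬x2 ∨ x1) ∧ ¬x3 ∧ ¬¬x1   [double negation]
= (¬x2 ∨ x1) ∧ ¬x3 ∧ x1   [double negation]
= ¬x3 ∧ x1   [simplify]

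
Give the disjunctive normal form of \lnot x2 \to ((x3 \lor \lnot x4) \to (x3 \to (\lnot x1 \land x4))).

x2 \lor \lnot x3 \lor (\lnot x1 \land x4)

\lnot x2 \to ((x3 \lor \lnot x4) \to (x3 \to (\lnot x1 \land x4)))
⇔ \lnot \lnot x2 \lor ((x3 \lor \lnot x4) \to (x3 \to (\lnot x1 \land x4)))   — eliminate \to
⇔ \lnot \lnot x2 \lor \lnot (x3 \lor \lnot x4) \lor (x3 \to (\lnot x1 \land x4))   — eliminate \to
⇔ \lnot \lnot x2 \lor \lnot (x3 \lor \lnot x4) \lor \lnot x3 \lor (\lnot x1 \land x4)   — eliminate \to
⇔ x2 \lor \lnot (x3 \lor \lnot x4) \lor \lnot x3 \lor (\lnot x1 \land x4)   — double negation
⇔ x2 \lor (\lnot x3 \land \lnot \lnot x4) \lor \lnot x3 \lor (\lnot x1 \land x4)   — De Morgan
⇔ x2 \lor (\lnot x3 \land x4) \lor \lnot x3 \lor (\lnot x1 \land x4)   — double negation
⇔ x2 \lor \lnot x3 \lor (\lnot x1 \land x4)   — simplify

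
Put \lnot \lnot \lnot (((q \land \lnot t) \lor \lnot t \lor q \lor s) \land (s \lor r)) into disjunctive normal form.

(\lnot q \land t \land \lnot s) \lor (\lnot s \land \lnot r)

\lnot \lnot \lnot (((q \land \lnot t) \lor \lnot t \lor q \lor s) \land (s \lor r))
= \lnot (((q \land \lnot t) \lor \lnot t \lor q \lor s) \land (s \lor r))   [double negation]
= \lnot ((q \land \lnot t) \lor \lnot t \lor q \lor s) \lor \lnot (s \lor r)   [De Morgan]
= (\lnot (q \land \lnot t) \land \lnot \lnot t \land \lnot q \land \lnot s) \lor \lnot (s \lor r)   [De Morgan]
= ((\lnot q \lor \lnot \lnot t) \land \lnot \lnot t \land \lnot q \land \lnot s) \lor \lnot (s \lor r)   [De Morgan]
= ((\lnot q \lor t) \land \lnot \lnot t \land \lnot q \land \lnot s) \lor \lnot (s \lor r)   [double negation]
= ((\lnot q \lor t) \land t \land \lnot q \land \lnot s) \lor \lnot (s \lor r)   [double negation]
= ((\lnot q \lor t) \land t \land \lnot q \land \lnot s) \lor (\lnot s \land \lnot r)   [De Morgan]
= (\lnot q \land t \land \lnot q \land \lnot s) \lor (t \land t \land \lnot q \land \lnot s) \lor (\lnot s \land \lnot r)   [distribute \land over \lor]
= (\lnot q \land t \land \lnot s) \lor (\lnot s \land \lnot r)   [simplify]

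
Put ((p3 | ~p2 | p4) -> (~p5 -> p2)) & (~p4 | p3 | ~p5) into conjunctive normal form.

(p2 | p5) & (~p4 | p3 | ~p5)

((p3 | ~p2 | p4) -> (~p5 -> p2)) & (~p4 | p3 | ~p5)
≡ (~(p3 | ~p2 | p4) | (~p5 -> p2)) & (~p4 | p3 | ~p5)
≡ (~(p3 | ~p2 | p4) | ~~p5 | p2) & (~p4 | p3 | ~p5)
≡ ((~p3 & ~~p2 & ~p4) | ~~p5 | p2) & (~p4 | p3 | ~p5)
≡ ((~p3 & p2 & ~p4) | ~~p5 | p2) & (~p4 | p3 | ~p5)
≡ ((~p3 & p2 & ~p4) | p5 | p2) & (~p4 | p3 | ~p5)
≡ (~p3 | p5 | p2) & (p2 | p5 | p2) & (~p4 | p5 | p2) & (~p4 | p3 | ~p5)
≡ (p2 | p5) & (~p4 | p3 | ~p5)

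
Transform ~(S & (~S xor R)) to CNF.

~(S & (~S xor R))
= ~(S & (~S | R) & ~(~S & R))   [expand xor]
= ~S | ~(~S | R) | ~~(~S & R)   [De Morgan]
= ~S | (~~S & ~R) | ~~(~S & R)   [De Morgan]
= ~S | (S & ~R) | ~~(~S & R)   [double negation]
= ~S | (S & ~R) | (~S & R)   [double negation]
= (~S | S | ~S) & (~S | S | R) & (~S | ~R | ~S) & (~S | ~R | R)   [distribute | over &]
= ~S | ~R   [simplify]

~S | ~R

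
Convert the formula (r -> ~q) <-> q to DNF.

(r -> ~q) <-> q
≡ ((r -> ~q) -> q) & (q -> (r -> ~q))   (eliminate <->)
≡ (~(r -> ~q) | q) & (q -> (r -> ~q))   (eliminate ->)
≡ (~(~r | ~q) | q) & (q -> (r -> ~q))   (eliminate ->)
≡ (~(~r | ~q) | q) & (~q | (r -> ~q))   (eliminate ->)
≡ (~(~r | ~q) | q) & (~q | ~r | ~q)   (eliminate ->)
≡ ((~~r & ~~q) | q) & (~q | ~r | ~q)   (De Morgan)
≡ ((r & ~~q) | q) & (~q | ~r | ~q)   (double negation)
≡ ((r & q) | q) & (~q | ~r | ~q)   (double negation)
≡ (r & q & ~q) | (r & q & ~r) | (r & q & ~q) | (q & ~q) | (q & ~r) | (q & ~q)   (distribute & over |)
≡ q & ~r   (simplify)

q & ~r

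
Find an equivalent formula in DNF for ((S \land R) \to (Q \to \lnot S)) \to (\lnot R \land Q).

(S \land R \land Q) \lor (\lnot R \land Q)

((S \land R) \to (Q \to \lnot S)) \to (\lnot R \land Q)
⇔ \lnot ((S \land R) \to (Q \to \lnot S)) \lor (\lnot R \land Q)   [eliminate \to]
⇔ \lnot (\lnot (S \land R) \lor (Q \to \lnot S)) \lor (\lnot R \land Q)   [eliminate \to]
⇔ \lnot (\lnot (S \land R) \lor \lnot Q \lor \lnot S) \lor (\lnot R \land Q)   [eliminate \to]
⇔ (\lnot \lnot (S \land R) \land \lnot \lnot Q \land \lnot \lnot S) \lor (\lnot R \land Q)   [De Morgan]
⇔ (S \land R \land \lnot \lnot Q \land \lnot \lnot S) \lor (\lnot R \land Q)   [double negation]
⇔ (S \land R \land Q \land \lnot \lnot S) \lor (\lnot R \land Q)   [double negation]
⇔ (S \land R \land Q \land S) \lor (\lnot R \land Q)   [double negation]
⇔ (S \land R \land Q) \lor (\lnot R \land Q)   [simplify]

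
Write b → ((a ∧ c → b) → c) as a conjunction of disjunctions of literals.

¬b ∨ c

b → ((a ∧ c → b) → c)
≡ ¬b ∨ ((a ∧ c → b) → c)
≡ ¬b ∨ ¬(a ∧ c → b) ∨ c
≡ ¬b ∨ ¬(¬(a ∧ c) ∨ b) ∨ c
≡ ¬b ∨ ¬¬(a ∧ c) ∧ ¬b ∨ c
≡ ¬b ∨ a ∧ c ∧ ¬b ∨ c
≡ (¬b ∨ a ∨ c) ∧ (¬b ∨ c ∨ c) ∧ (¬b ∨ ¬b ∨ c)
≡ ¬b ∨ c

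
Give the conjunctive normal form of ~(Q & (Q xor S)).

~(Q & (Q xor S))
≡ ~(Q & (Q | S) & ~(Q & S))   [expand xor]
≡ ~Q | ~(Q | S) | ~~(Q & S)   [De Morgan]
≡ ~Q | (~Q & ~S) | ~~(Q & S)   [De Morgan]
≡ ~Q | (~Q & ~S) | (Q & S)   [double negation]
≡ (~Q | ~Q | Q) & (~Q | ~Q | S) & (~Q | ~S | Q) & (~Q | ~S | S)   [distribute | over &]
≡ ~Q | S   [simplify]

~Q | S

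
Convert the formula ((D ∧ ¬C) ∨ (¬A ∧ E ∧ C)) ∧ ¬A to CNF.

(D ∨ E) ∧ (D ∨ C) ∧ (¬C ∨ E) ∧ ¬A

((D ∧ ¬C) ∨ (¬A ∧ E ∧ C)) ∧ ¬A
= (D ∨ ¬A) ∧ (D ∨ E) ∧ (D ∨ C) ∧ (¬C ∨ ¬A) ∧ (¬C ∨ E) ∧ (¬C ∨ C) ∧ ¬A   [distribute ∨ over ∧]
= (D ∨ E) ∧ (D ∨ C) ∧ (¬C ∨ E) ∧ ¬A   [simplify]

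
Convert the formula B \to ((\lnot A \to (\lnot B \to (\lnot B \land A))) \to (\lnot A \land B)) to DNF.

B \to ((\lnot A \to (\lnot B \to (\lnot B \land A))) \to (\lnot A \land B))
≡ \lnot B \lor ((\lnot A \to (\lnot B \to (\lnot B \land A))) \to (\lnot A \land B))   (eliminate \to)
≡ \lnot B \lor \lnot (\lnot A \to (\lnot B \to (\lnot B \land A))) \lor (\lnot A \land B)   (eliminate \to)
≡ \lnot B \lor \lnot (\lnot \lnot A \lor (\lnot B \to (\lnot B \land A))) \lor (\lnot A \land B)   (eliminate \to)
≡ \lnot B \lor \lnot (\lnot \lnot A \lor \lnot \lnot B \lor (\lnot B \land A)) \lor (\lnot A \land B)   (eliminate \to)
≡ \lnot B \lor (\lnot \lnot \lnot A \land \lnot \lnot \lnot B \land \lnot (\lnot B \land A)) \lor (\lnot A \land B)   (De Morgan)
≡ \lnot B \lor (\lnot A \land \lnot \lnot \lnot B \land \lnot (\lnot B \land A)) \lor (\lnot A \land B)   (double negation)
≡ \lnot B \lor (\lnot A \land \lnot B \land \lnot (\lnot B \land A)) \lor (\lnot A \land B)   (double negation)
≡ \lnot B \lor (\lnot A \land \lnot B \land (\lnot \lnot B \lor \lnot A)) \lor (\lnot A \land B)   (De Morgan)
≡ \lnot B \lor (\lnot A \land \lnot B \land (B \lor \lnot A)) \lor (\lnot A \land B)   (double negation)
≡ \lnot B \lor (\lnot A \land \lnot B \land B) \lor (\lnot A \land \lnot B \land \lnot A) \lor (\lnot A \land B)   (distribute \land over \lor)
≡ \lnot B \lor (\lnot A \land B)   (simplify)

\lnot B \lor (\lnot A \land B)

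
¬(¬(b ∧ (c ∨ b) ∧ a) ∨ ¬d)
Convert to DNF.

¬(¬(b ∧ (c ∨ b) ∧ a) ∨ ¬d)
⇔ ¬¬(b ∧ (c ∨ b) ∧ a) ∧ ¬¬d   (De Morgan)
⇔ b ∧ (c ∨ b) ∧ a ∧ ¬¬d   (double negation)
⇔ b ∧ (c ∨ b) ∧ a ∧ d   (double negation)
⇔ (b ∧ c ∧ a ∧ d) ∨ (b ∧ b ∧ a ∧ d)   (distribute ∧ over ∨)
⇔ b ∧ a ∧ d   (simplify)

b ∧ a ∧ d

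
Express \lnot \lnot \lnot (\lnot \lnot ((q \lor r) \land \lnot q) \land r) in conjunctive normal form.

\lnot r \lor q

\lnot \lnot \lnot (\lnot \lnot ((q \lor r) \land \lnot q) \land r)
≡ \lnot (\lnot \lnot ((q \lor r) \land \lnot q) \land r)   [double negation]
≡ \lnot \lnot \lnot ((q \lor r) \land \lnot q) \lor \lnot r   [De Morgan]
≡ \lnot ((q \lor r) \land \lnot q) \lor \lnot r   [double negation]
≡ \lnot (q \lor r) \lor \lnot \lnot q \lor \lnot r   [De Morgan]
≡ (\lnot q \land \lnot r) \lor \lnot \lnot q \lor \lnot r   [De Morgan]
≡ (\lnot q \land \lnot r) \lor q \lor \lnot r   [double negation]
≡ (\lnot q \lor q \lor \lnot r) \land (\lnot r \lor q \lor \lnot r)   [distribute \lor over \land]
≡ \lnot r \lor q   [simplify]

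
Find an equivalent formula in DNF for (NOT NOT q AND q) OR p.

q OR p

(NOT NOT q AND q) OR p
⇔ (q AND q) OR p
⇔ q OR p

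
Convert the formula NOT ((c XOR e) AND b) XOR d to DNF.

(NOT c AND NOT e AND NOT d) OR (e AND c AND NOT d) OR (NOT b AND NOT d) OR (c AND NOT e AND b AND d) OR (NOT c AND e AND b AND d)

NOT ((c XOR e) AND b) XOR d
⇔ (NOT ((c XOR e) AND b) AND NOT d) OR (NOT NOT ((c XOR e) AND b) AND d)   [expand XOR]
⇔ (NOT (((c AND NOT e) OR (NOT c AND e)) AND b) AND NOT d) OR (NOT NOT ((c XOR e) AND b) AND d)   [expand XOR]
⇔ (NOT (((c AND NOT e) OR (NOT c AND e)) AND b) AND NOT d) OR (NOT NOT (((c AND NOT e) OR (NOT c AND e)) AND b) AND d)   [expand XOR]
⇔ ((NOT ((c AND NOT e) OR (NOT c AND e)) OR NOT b) AND NOT d) OR (NOT NOT (((c AND NOT e) OR (NOT c AND e)) AND b) AND d)   [De Morgan]
⇔ (((NOT (c AND NOT e) AND NOT (NOT c AND e)) OR NOT b) AND NOT d) OR (NOT NOT (((c AND NOT e) OR (NOT c AND e)) AND b) AND d)   [De Morgan]
⇔ ((((NOT c OR NOT NOT e) AND NOT (NOT c AND e)) OR NOT b) AND NOT d) OR (NOT NOT (((c AND NOT e) OR (NOT c AND e)) AND b) AND d)   [De Morgan]
⇔ ((((NOT c OR e) AND NOT (NOT c AND e)) OR NOT b) AND NOT d) OR (NOT NOT (((c AND NOT e) OR (NOT c AND e)) AND b) AND d)   [double negation]
⇔ ((((NOT c OR e) AND (NOT NOT c OR NOT e)) OR NOT b) AND NOT d) OR (NOT NOT (((c AND NOT e) OR (NOT c AND e)) AND b) AND d)   [De Morgan]
⇔ ((((NOT c OR e) AND (c OR NOT e)) OR NOT b) AND NOT d) OR (NOT NOT (((c AND NOT e) OR (NOT c AND e)) AND b) AND d)   [double negation]
⇔ ((((NOT c OR e) AND (c OR NOT e)) OR NOT b) AND NOT d) OR (((c AND NOT e) OR (NOT c AND e)) AND b AND d)   [double negation]
⇔ (NOT c AND c AND NOT d) OR (NOT c AND NOT e AND NOT d) OR (e AND c AND NOT d) OR (e AND NOT e AND NOT d) OR (NOT b AND NOT d) OR (c AND NOT e AND b AND d) OR (NOT c AND e AND b AND d)   [distribute AND over OR]
⇔ (NOT c AND NOT e AND NOT d) OR (e AND c AND NOT d) OR (NOT b AND NOT d) OR (c AND NOT e AND b AND d) OR (NOT c AND e AND b AND d)   [simplify]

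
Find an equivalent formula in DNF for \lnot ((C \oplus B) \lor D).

(\lnot C \land \lnot B \land \lnot D) \lor (B \land C \land \lnot D)

\lnot ((C \oplus B) \lor D)
⇔ \lnot ((C \land \lnot B) \lor (\lnot C \land B) \lor D)   — expand \oplus
⇔ \lnot (C \land \lnot B) \land \lnot (\lnot C \land B) \land \lnot D   — De Morgan
⇔ (\lnot C \lor \lnot \lnot B) \land \lnot (\lnot C \land B) \land \lnot D   — De Morgan
⇔ (\lnot C \lor B) \land \lnot (\lnot C \land B) \land \lnot D   — double negation
⇔ (\lnot C \lor B) \land (\lnot \lnot C \lor \lnot B) \land \lnot D   — De Morgan
⇔ (\lnot C \lor B) \land (C \lor \lnot B) \land \lnot D   — double negation
⇔ (\lnot C \land C \land \lnot D) \lor (\lnot C \land \lnot B \land \lnot D) \lor (B \land C \land \lnot D) \lor (B \land \lnot B \land \lnot D)   — distribute \land over \lor
⇔ (\lnot C \land \lnot B \land \lnot D) \lor (B \land C \land \lnot D)   — simplify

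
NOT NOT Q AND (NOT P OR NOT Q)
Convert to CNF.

Q AND (NOT P OR NOT Q)

NOT NOT Q AND (NOT P OR NOT Q)
≡ Q AND (NOT P OR NOT Q)   (double negation)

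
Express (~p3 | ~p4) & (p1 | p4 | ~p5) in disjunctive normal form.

(~p3 | ~p4) & (p1 | p4 | ~p5)
⇔ (~p3 & p1) | (~p3 & p4) | (~p3 & ~p5) | (~p4 & p1) | (~p4 & p4) | (~p4 & ~p5)   (distribute & over |)
⇔ (~p3 & p1) | (~p3 & p4) | (~p3 & ~p5) | (~p4 & p1) | (~p4 & ~p5)   (simplify)

(~p3 & p1) | (~p3 & p4) | (~p3 & ~p5) | (~p4 & p1) | (~p4 & ~p5)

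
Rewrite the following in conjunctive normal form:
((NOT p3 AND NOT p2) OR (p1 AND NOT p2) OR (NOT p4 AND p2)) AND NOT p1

(NOT p3 OR p1 OR NOT p4) AND (NOT p3 OR p1 OR p2) AND (NOT p2 OR NOT p4) AND NOT p1

((NOT p3 AND NOT p2) OR (p1 AND NOT p2) OR (NOT p4 AND p2)) AND NOT p1
≡ (NOT p3 OR p1 OR NOT p4) AND (NOT p3 OR p1 OR p2) AND (NOT p3 OR NOT p2 OR NOT p4) AND (NOT p3 OR NOT p2 OR p2) AND (NOT p2 OR p1 OR NOT p4) AND (NOT p2 OR p1 OR p2) AND (NOT p2 OR NOT p2 OR NOT p4) AND (NOT p2 OR NOT p2 OR p2) AND NOT p1   (distribute OR over AND)
≡ (NOT p3 OR p1 OR NOT p4) AND (NOT p3 OR p1 OR p2) AND (NOT p2 OR NOT p4) AND NOT p1   (simplify)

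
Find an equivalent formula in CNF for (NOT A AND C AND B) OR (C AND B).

(NOT A AND C AND B) OR (C AND B)
= (NOT A OR C) AND (NOT A OR B) AND (C OR C) AND (C OR B) AND (B OR C) AND (B OR B)   (distribute OR over AND)
= C AND B   (simplify)

C AND B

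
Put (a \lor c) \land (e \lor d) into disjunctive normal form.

(a \land e) \lor (a \land d) \lor (c \land e) \lor (c \land d)

(a \lor c) \land (e \lor d)
⇔ (a \land e) \lor (a \land d) \lor (c \land e) \lor (c \land d)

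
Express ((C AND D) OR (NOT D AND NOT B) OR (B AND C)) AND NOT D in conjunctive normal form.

(C OR NOT B) AND NOT D

((C AND D) OR (NOT D AND NOT B) OR (B AND C)) AND NOT D
= (C OR NOT D OR B) AND (C OR NOT D OR C) AND (C OR NOT B OR B) AND (C OR NOT B OR C) AND (D OR NOT D OR B) AND (D OR NOT D OR C) AND (D OR NOT B OR B) AND (D OR NOT B OR C) AND NOT D   — distribute OR over AND
= (C OR NOT B) AND NOT D   — simplify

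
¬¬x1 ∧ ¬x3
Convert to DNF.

x1 ∧ ¬x3

¬¬x1 ∧ ¬x3
≡ x1 ∧ ¬x3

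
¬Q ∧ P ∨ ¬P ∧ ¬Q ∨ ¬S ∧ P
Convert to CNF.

¬Q ∧ P ∨ ¬P ∧ ¬Q ∨ ¬S ∧ P
⇔ (¬Q ∨ ¬P ∨ ¬S) ∧ (¬Q ∨ ¬P ∨ P) ∧ (¬Q ∨ ¬Q ∨ ¬S) ∧ (¬Q ∨ ¬Q ∨ P) ∧ (P ∨ ¬P ∨ ¬S) ∧ (P ∨ ¬P ∨ P) ∧ (P ∨ ¬Q ∨ ¬S) ∧ (P ∨ ¬Q ∨ P)   — distribute ∨ over ∧
⇔ (¬Q ∨ ¬S) ∧ (¬Q ∨ P)   — simplify

(¬Q ∨ ¬S) ∧ (¬Q ∨ P)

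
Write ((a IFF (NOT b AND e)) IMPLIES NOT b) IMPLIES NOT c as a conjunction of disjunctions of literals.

((a IFF (NOT b AND e)) IMPLIES NOT b) IMPLIES NOT c
≡ NOT ((a IFF (NOT b AND e)) IMPLIES NOT b) OR NOT c   (eliminate IMPLIES)
≡ NOT (NOT (a IFF (NOT b AND e)) OR NOT b) OR NOT c   (eliminate IMPLIES)
≡ NOT (NOT ((a IMPLIES (NOT b AND e)) AND ((NOT b AND e) IMPLIES a)) OR NOT b) OR NOT c   (eliminate IFF)
≡ NOT (NOT ((NOT a OR (NOT b AND e)) AND ((NOT b AND e) IMPLIES a)) OR NOT b) OR NOT c   (eliminate IMPLIES)
≡ NOT (NOT ((NOT a OR (NOT b AND e)) AND (NOT (NOT b AND e) OR a)) OR NOT b) OR NOT c   (eliminate IMPLIES)
≡ (NOT NOT ((NOT a OR (NOT b AND e)) AND (NOT (NOT b AND e) OR a)) AND NOT NOT b) OR NOT c   (De Morgan)
≡ ((NOT a OR (NOT b AND e)) AND (NOT (NOT b AND e) OR a) AND NOT NOT b) OR NOT c   (double negation)
≡ ((NOT a OR (NOT b AND e)) AND (NOT NOT b OR NOT e OR a) AND NOT NOT b) OR NOT c   (De Morgan)
≡ ((NOT a OR (NOT b AND e)) AND (b OR NOT e OR a) AND NOT NOT b) OR NOT c   (double negation)
≡ ((NOT a OR (NOT b AND e)) AND (b OR NOT e OR a) AND b) OR NOT c   (double negation)
≡ (NOT a OR NOT b OR NOT c) AND (NOT a OR e OR NOT c) AND (b OR NOT e OR a OR NOT c) AND (b OR NOT c)   (distribute OR over AND)
≡ (NOT a OR NOT b OR NOT c) AND (NOT a OR e OR NOT c) AND (b OR NOT c)   (simplify)

(NOT a OR NOT b OR NOT c) AND (NOT a OR e OR NOT c) AND (b OR NOT c)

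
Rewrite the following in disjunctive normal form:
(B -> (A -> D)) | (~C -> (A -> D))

~B | ~A | D | C

(B -> (A -> D)) | (~C -> (A -> D))
≡ ~B | (A -> D) | (~C -> (A -> D))   (eliminate ->)
≡ ~B | ~A | D | (~C -> (A -> D))   (eliminate ->)
≡ ~B | ~A | D | ~~C | (A -> D)   (eliminate ->)
≡ ~B | ~A | D | ~~C | ~A | D   (eliminate ->)
≡ ~B | ~A | D | C | ~A | D   (double negation)
≡ ~B | ~A | D | C   (simplify)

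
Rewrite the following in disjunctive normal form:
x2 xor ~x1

(x2 & x1) | (~x2 & ~x1)

x2 xor ~x1
⇔ (x2 & ~~x1) | (~x2 & ~x1)   — expand xor
⇔ (x2 & x1) | (~x2 & ~x1)   — double negation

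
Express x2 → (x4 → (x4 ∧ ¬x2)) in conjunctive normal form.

x2 → (x4 → (x4 ∧ ¬x2))
⇔ ¬x2 ∨ (x4 → (x4 ∧ ¬x2))   [eliminate →]
⇔ ¬x2 ∨ ¬x4 ∨ (x4 ∧ ¬x2)   [eliminate →]
⇔ (¬x2 ∨ ¬x4 ∨ x4) ∧ (¬x2 ∨ ¬x4 ∨ ¬x2)   [distribute ∨ over ∧]
⇔ ¬x2 ∨ ¬x4   [simplify]

¬x2 ∨ ¬x4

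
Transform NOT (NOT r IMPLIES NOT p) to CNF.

NOT r AND p

NOT (NOT r IMPLIES NOT p)
≡ NOT (NOT NOT r OR NOT p)   — eliminate IMPLIES
≡ NOT NOT NOT r AND NOT NOT p   — De Morgan
≡ NOT r AND NOT NOT p   — double negation
≡ NOT r AND p   — double negation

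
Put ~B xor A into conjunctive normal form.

(~B | A) & (B | ~A)

~B xor A
≡ (~B | A) & ~(~B & A)   — expand xor
≡ (~B | A) & (~~B | ~A)   — De Morgan
≡ (~B | A) & (B | ~A)   — double negation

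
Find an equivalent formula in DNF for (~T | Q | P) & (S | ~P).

(~T | Q | P) & (S | ~P)
⇔ (~T & S) | (~T & ~P) | (Q & S) | (Q & ~P) | (P & S) | (P & ~P)
⇔ (~T & S) | (~T & ~P) | (Q & S) | (Q & ~P) | (P & S)

(~T & S) | (~T & ~P) | (Q & S) | (Q & ~P) | (P & S)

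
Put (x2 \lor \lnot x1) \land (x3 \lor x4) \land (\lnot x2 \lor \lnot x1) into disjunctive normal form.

(x2 \lor \lnot x1) \land (x3 \lor x4) \land (\lnot x2 \lor \lnot x1)
= (x2 \land x3 \land \lnot x2) \lor (x2 \land x3 \land \lnot x1) \lor (x2 \land x4 \land \lnot x2) \lor (x2 \land x4 \land \lnot x1) \lor (\lnot x1 \land x3 \land \lnot x2) \lor (\lnot x1 \land x3 \land \lnot x1) \lor (\lnot x1 \land x4 \land \lnot x2) \lor (\lnot x1 \land x4 \land \lnot x1)   [distribute \land over \lor]
= (\lnot x1 \land x3) \lor (\lnot x1 \land x4)   [simplify]

(\lnot x1 \land x3) \lor (\lnot x1 \land x4)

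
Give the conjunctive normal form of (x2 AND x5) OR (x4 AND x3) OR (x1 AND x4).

(x2 AND x5) OR (x4 AND x3) OR (x1 AND x4)
≡ (x2 OR x4 OR x1) AND (x2 OR x4 OR x4) AND (x2 OR x3 OR x1) AND (x2 OR x3 OR x4) AND (x5 OR x4 OR x1) AND (x5 OR x4 OR x4) AND (x5 OR x3 OR x1) AND (x5 OR x3 OR x4)   [distribute OR over AND]
≡ (x2 OR x4) AND (x2 OR x3 OR x1) AND (x5 OR x4) AND (x5 OR x3 OR x1)   [simplify]

(x2 OR x4) AND (x2 OR x3 OR x1) AND (x5 OR x4) AND (x5 OR x3 OR x1)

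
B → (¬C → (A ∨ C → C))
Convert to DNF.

¬B ∨ C ∨ ¬A ∧ ¬C

B → (¬C → (A ∨ C → C))
≡ ¬B ∨ (¬C → (A ∨ C → C))   [eliminate →]
≡ ¬B ∨ ¬¬C ∨ (A ∨ C → C)   [eliminate →]
≡ ¬B ∨ ¬¬C ∨ ¬(A ∨ C) ∨ C   [eliminate →]
≡ ¬B ∨ C ∨ ¬(A ∨ C) ∨ C   [double negation]
≡ ¬B ∨ C ∨ ¬A ∧ ¬C ∨ C   [De Morgan]
≡ ¬B ∨ C ∨ ¬A ∧ ¬C   [simplify]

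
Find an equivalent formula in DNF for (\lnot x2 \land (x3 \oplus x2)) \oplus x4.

(\lnot x2 \land x3 \land \lnot x4) \lor (x2 \land x4) \lor (\lnot x3 \land \lnot x2 \land x4)

(\lnot x2 \land (x3 \oplus x2)) \oplus x4
≡ (\lnot x2 \land (x3 \oplus x2) \land \lnot x4) \lor (\lnot (\lnot x2 \land (x3 \oplus x2)) \land x4)   [expand \oplus]
≡ (\lnot x2 \land ((x3 \land \lnot x2) \lor (\lnot x3 \land x2)) \land \lnot x4) \lor (\lnot (\lnot x2 \land (x3 \oplus x2)) \land x4)   [expand \oplus]
≡ (\lnot x2 \land ((x3 \land \lnot x2) \lor (\lnot x3 \land x2)) \land \lnot x4) \lor (\lnot (\lnot x2 \land ((x3 \land \lnot x2) \lor (\lnot x3 \land x2))) \land x4)   [expand \oplus]
≡ (\lnot x2 \land ((x3 \land \lnot x2) \lor (\lnot x3 \land x2)) \land \lnot x4) \lor ((\lnot \lnot x2 \lor \lnot ((x3 \land \lnot x2) \lor (\lnot x3 \land x2))) \land x4)   [De Morgan]
≡ (\lnot x2 \land ((x3 \land \lnot x2) \lor (\lnot x3 \land x2)) \land \lnot x4) \lor ((x2 \lor \lnot ((x3 \land \lnot x2) \lor (\lnot x3 \land x2))) \land x4)   [double negation]
≡ (\lnot x2 \land ((x3 \land \lnot x2) \lor (\lnot x3 \land x2)) \land \lnot x4) \lor ((x2 \lor (\lnot (x3 \land \lnot x2) \land \lnot (\lnot x3 \land x2))) \land x4)   [De Morgan]
≡ (\lnot x2 \land ((x3 \land \lnot x2) \lor (\lnot x3 \land x2)) \land \lnot x4) \lor ((x2 \lor ((\lnot x3 \lor \lnot \lnot x2) \land \lnot (\lnot x3 \land x2))) \land x4)   [De Morgan]
≡ (\lnot x2 \land ((x3 \land \lnot x2) \lor (\lnot x3 \land x2)) \land \lnot x4) \lor ((x2 \lor ((\lnot x3 \lor x2) \land \lnot (\lnot x3 \land x2))) \land x4)   [double negation]
≡ (\lnot x2 \land ((x3 \land \lnot x2) \lor (\lnot x3 \land x2)) \land \lnot x4) \lor ((x2 \lor ((\lnot x3 \lor x2) \land (\lnot \lnot x3 \lor \lnot x2))) \land x4)   [De Morgan]
≡ (\lnot x2 \land ((x3 \land \lnot x2) \lor (\lnot x3 \land x2)) \land \lnot x4) \lor ((x2 \lor ((\lnot x3 \lor x2) \land (x3 \lor \lnot x2))) \land x4)   [double negation]
≡ (\lnot x2 \land x3 \land \lnot x2 \land \lnot x4) \lor (\lnot x2 \land \lnot x3 \land x2 \land \lnot x4) \lor (x2 \land x4) \lor (\lnot x3 \land x3 \land x4) \lor (\lnot x3 \land \lnot x2 \land x4) \lor (x2 \land x3 \land x4) \lor (x2 \land \lnot x2 \land x4)   [distribute \land over \lor]
≡ (\lnot x2 \land x3 \land \lnot x4) \lor (x2 \land x4) \lor (\lnot x3 \land \lnot x2 \land x4)   [simplify]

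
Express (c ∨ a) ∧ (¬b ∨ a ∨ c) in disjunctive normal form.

c ∨ a

(c ∨ a) ∧ (¬b ∨ a ∨ c)
≡ (c ∧ ¬b) ∨ (c ∧ a) ∨ (c ∧ c) ∨ (a ∧ ¬b) ∨ (a ∧ a) ∨ (a ∧ c)   (distribute ∧ over ∨)
≡ c ∨ a   (simplify)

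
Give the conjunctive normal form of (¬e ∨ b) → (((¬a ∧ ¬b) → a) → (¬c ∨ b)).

e ∨ ¬a ∨ ¬c ∨ b

(¬e ∨ b) → (((¬a ∧ ¬b) → a) → (¬c ∨ b))
⇔ ¬(¬e ∨ b) ∨ (((¬a ∧ ¬b) → a) → (¬c ∨ b))   [eliminate →]
⇔ ¬(¬e ∨ b) ∨ ¬((¬a ∧ ¬b) → a) ∨ ¬c ∨ b   [eliminate →]
⇔ ¬(¬e ∨ b) ∨ ¬(¬(¬a ∧ ¬b) ∨ a) ∨ ¬c ∨ b   [eliminate →]
⇔ (¬¬e ∧ ¬b) ∨ ¬(¬(¬a ∧ ¬b) ∨ a) ∨ ¬c ∨ b   [De Morgan]
⇔ (e ∧ ¬b) ∨ ¬(¬(¬a ∧ ¬b) ∨ a) ∨ ¬c ∨ b   [double negation]
⇔ (e ∧ ¬b) ∨ (¬¬(¬a ∧ ¬b) ∧ ¬a) ∨ ¬c ∨ b   [De Morgan]
⇔ (e ∧ ¬b) ∨ (¬a ∧ ¬b ∧ ¬a) ∨ ¬c ∨ b   [double negation]
⇔ (e ∨ ¬a ∨ ¬c ∨ b) ∧ (e ∨ ¬b ∨ ¬c ∨ b) ∧ (e ∨ ¬a ∨ ¬c ∨ b) ∧ (¬b ∨ ¬a ∨ ¬c ∨ b) ∧ (¬b ∨ ¬b ∨ ¬c ∨ b) ∧ (¬b ∨ ¬a ∨ ¬c ∨ b)   [distribute ∨ over ∧]
⇔ e ∨ ¬a ∨ ¬c ∨ b   [simplify]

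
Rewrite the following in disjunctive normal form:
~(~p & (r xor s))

p | (~r & ~s) | (s & r)

~(~p & (r xor s))
≡ ~(~p & ((r & ~s) | (~r & s)))   [expand xor]
≡ ~~p | ~((r & ~s) | (~r & s))   [De Morgan]
≡ p | ~((r & ~s) | (~r & s))   [double negation]
≡ p | (~(r & ~s) & ~(~r & s))   [De Morgan]
≡ p | ((~r | ~~s) & ~(~r & s))   [De Morgan]
≡ p | ((~r | s) & ~(~r & s))   [double negation]
≡ p | ((~r | s) & (~~r | ~s))   [De Morgan]
≡ p | ((~r | s) & (r | ~s))   [double negation]
≡ p | (~r & r) | (~r & ~s) | (s & r) | (s & ~s)   [distribute & over |]
≡ p | (~r & ~s) | (s & r)   [simplify]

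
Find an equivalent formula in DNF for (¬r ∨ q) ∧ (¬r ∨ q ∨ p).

(¬r ∨ q) ∧ (¬r ∨ q ∨ p)
≡ (¬r ∧ ¬r) ∨ (¬r ∧ q) ∨ (¬r ∧ p) ∨ (q ∧ ¬r) ∨ (q ∧ q) ∨ (q ∧ p)   [distribute ∧ over ∨]
≡ ¬r ∨ q   [simplify]

¬r ∨ q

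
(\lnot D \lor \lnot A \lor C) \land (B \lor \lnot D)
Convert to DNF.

(\lnot D \lor \lnot A \lor C) \land (B \lor \lnot D)
= (\lnot D \land B) \lor (\lnot D \land \lnot D) \lor (\lnot A \land B) \lor (\lnot A \land \lnot D) \lor (C \land B) \lor (C \land \lnot D)   [distribute \land over \lor]
= \lnot D \lor (\lnot A \land B) \lor (C \land B)   [simplify]

\lnot D \lor (\lnot A \land B) \lor (C \land B)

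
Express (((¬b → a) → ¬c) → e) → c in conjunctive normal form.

(((¬b → a) → ¬c) → e) → c
≡ ¬(((¬b → a) → ¬c) → e) ∨ c   — eliminate →
≡ ¬(¬((¬b → a) → ¬c) ∨ e) ∨ c   — eliminate →
≡ ¬(¬(¬(¬b → a) ∨ ¬c) ∨ e) ∨ c   — eliminate →
≡ ¬(¬(¬(¬¬b ∨ a) ∨ ¬c) ∨ e) ∨ c   — eliminate →
≡ (¬¬(¬(¬¬b ∨ a) ∨ ¬c) ∧ ¬e) ∨ c   — De Morgan
≡ ((¬(¬¬b ∨ a) ∨ ¬c) ∧ ¬e) ∨ c   — double negation
≡ (((¬¬¬b ∧ ¬a) ∨ ¬c) ∧ ¬e) ∨ c   — De Morgan
≡ (((¬b ∧ ¬a) ∨ ¬c) ∧ ¬e) ∨ c   — double negation
≡ (¬b ∨ ¬c ∨ c) ∧ (¬a ∨ ¬c ∨ c) ∧ (¬e ∨ c)   — distribute ∨ over ∧
≡ ¬e ∨ c   — simplify

¬e ∨ c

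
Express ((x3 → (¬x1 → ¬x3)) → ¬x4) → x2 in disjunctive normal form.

((x3 → (¬x1 → ¬x3)) → ¬x4) → x2
≡ ¬((x3 → (¬x1 → ¬x3)) → ¬x4) ∨ x2   (eliminate →)
≡ ¬(¬(x3 → (¬x1 → ¬x3)) ∨ ¬x4) ∨ x2   (eliminate →)
≡ ¬(¬(¬x3 ∨ (¬x1 → ¬x3)) ∨ ¬x4) ∨ x2   (eliminate →)
≡ ¬(¬(¬x3 ∨ ¬¬x1 ∨ ¬x3) ∨ ¬x4) ∨ x2   (eliminate →)
≡ (¬¬(¬x3 ∨ ¬¬x1 ∨ ¬x3) ∧ ¬¬x4) ∨ x2   (De Morgan)
≡ ((¬x3 ∨ ¬¬x1 ∨ ¬x3) ∧ ¬¬x4) ∨ x2   (double negation)
≡ ((¬x3 ∨ x1 ∨ ¬x3) ∧ ¬¬x4) ∨ x2   (double negation)
≡ ((¬x3 ∨ x1 ∨ ¬x3) ∧ x4) ∨ x2   (double negation)
≡ (¬x3 ∧ x4) ∨ (x1 ∧ x4) ∨ (¬x3 ∧ x4) ∨ x2   (distribute ∧ over ∨)
≡ (¬x3 ∧ x4) ∨ (x1 ∧ x4) ∨ x2   (simplify)

(¬x3 ∧ x4) ∨ (x1 ∧ x4) ∨ x2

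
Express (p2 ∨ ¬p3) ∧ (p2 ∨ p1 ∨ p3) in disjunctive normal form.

p2 ∨ (¬p3 ∧ p1)

(p2 ∨ ¬p3) ∧ (p2 ∨ p1 ∨ p3)
≡ (p2 ∧ p2) ∨ (p2 ∧ p1) ∨ (p2 ∧ p3) ∨ (¬p3 ∧ p2) ∨ (¬p3 ∧ p1) ∨ (¬p3 ∧ p3)   [distribute ∧ over ∨]
≡ p2 ∨ (¬p3 ∧ p1)   [simplify]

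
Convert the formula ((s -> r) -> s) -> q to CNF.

((s -> r) -> s) -> q
≡ ~((s -> r) -> s) | q   — eliminate ->
≡ ~(~(s -> r) | s) | q   — eliminate ->
≡ ~(~(~s | r) | s) | q   — eliminate ->
≡ (~~(~s | r) & ~s) | q   — De Morgan
≡ ((~s | r) & ~s) | q   — double negation
≡ (~s | r | q) & (~s | q)   — distribute | over &
≡ ~s | q   — simplify

~s | q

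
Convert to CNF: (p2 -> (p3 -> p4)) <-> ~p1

(p2 | ~p1) & (p3 | ~p1) & (~p4 | ~p1) & (p1 | ~p2 | ~p3 | p4)

(p2 -> (p3 -> p4)) <-> ~p1
= ((p2 -> (p3 -> p4)) -> ~p1) & (~p1 -> (p2 -> (p3 -> p4)))   — eliminate <->
= (~(p2 -> (p3 -> p4)) | ~p1) & (~p1 -> (p2 -> (p3 -> p4)))   — eliminate ->
= (~(~p2 | (p3 -> p4)) | ~p1) & (~p1 -> (p2 -> (p3 -> p4)))   — eliminate ->
= (~(~p2 | ~p3 | p4) | ~p1) & (~p1 -> (p2 -> (p3 -> p4)))   — eliminate ->
= (~(~p2 | ~p3 | p4) | ~p1) & (~~p1 | (p2 -> (p3 -> p4)))   — eliminate ->
= (~(~p2 | ~p3 | p4) | ~p1) & (~~p1 | ~p2 | (p3 -> p4))   — eliminate ->
= (~(~p2 | ~p3 | p4) | ~p1) & (~~p1 | ~p2 | ~p3 | p4)   — eliminate ->
= ((~~p2 & ~~p3 & ~p4) | ~p1) & (~~p1 | ~p2 | ~p3 | p4)   — De Morgan
= ((p2 & ~~p3 & ~p4) | ~p1) & (~~p1 | ~p2 | ~p3 | p4)   — double negation
= ((p2 & p3 & ~p4) | ~p1) & (~~p1 | ~p2 | ~p3 | p4)   — double negation
= ((p2 & p3 & ~p4) | ~p1) & (p1 | ~p2 | ~p3 | p4)   — double negation
= (p2 | ~p1) & (p3 | ~p1) & (~p4 | ~p1) & (p1 | ~p2 | ~p3 | p4)   — distribute | over &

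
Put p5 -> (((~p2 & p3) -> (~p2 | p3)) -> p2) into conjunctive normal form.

p5 -> (((~p2 & p3) -> (~p2 | p3)) -> p2)
≡ ~p5 | (((~p2 & p3) -> (~p2 | p3)) -> p2)   [eliminate ->]
≡ ~p5 | ~((~p2 & p3) -> (~p2 | p3)) | p2   [eliminate ->]
≡ ~p5 | ~(~(~p2 & p3) | ~p2 | p3) | p2   [eliminate ->]
≡ ~p5 | (~~(~p2 & p3) & ~~p2 & ~p3) | p2   [De Morgan]
≡ ~p5 | (~p2 & p3 & ~~p2 & ~p3) | p2   [double negation]
≡ ~p5 | (~p2 & p3 & p2 & ~p3) | p2   [double negation]
≡ (~p5 | ~p2 | p2) & (~p5 | p3 | p2) & (~p5 | p2 | p2) & (~p5 | ~p3 | p2)   [distribute | over &]
≡ ~p5 | p2   [simplify]

~p5 | p2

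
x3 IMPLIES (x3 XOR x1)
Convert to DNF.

x3 IMPLIES (x3 XOR x1)
= NOT x3 OR (x3 XOR x1)
= NOT x3 OR (x3 AND NOT x1) OR (NOT x3 AND x1)
= NOT x3 OR (x3 AND NOT x1)

NOT x3 OR (x3 AND NOT x1)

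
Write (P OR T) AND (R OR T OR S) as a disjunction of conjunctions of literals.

(P AND R) OR (P AND S) OR T

(P OR T) AND (R OR T OR S)
= (P AND R) OR (P AND T) OR (P AND S) OR (T AND R) OR (T AND T) OR (T AND S)   (distribute AND over OR)
= (P AND R) OR (P AND S) OR T   (simplify)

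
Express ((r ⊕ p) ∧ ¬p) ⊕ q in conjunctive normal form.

(r ∨ p ∨ q) ∧ (¬p ∨ q) ∧ (¬r ∨ p ∨ ¬q)

((r ⊕ p) ∧ ¬p) ⊕ q
= (((r ⊕ p) ∧ ¬p) ∨ q) ∧ ¬((r ⊕ p) ∧ ¬p ∧ q)
= (((r ∨ p) ∧ ¬(r ∧ p) ∧ ¬p) ∨ q) ∧ ¬((r ⊕ p) ∧ ¬p ∧ q)
= (((r ∨ p) ∧ ¬(r ∧ p) ∧ ¬p) ∨ q) ∧ ¬((r ∨ p) ∧ ¬(r ∧ p) ∧ ¬p ∧ q)
= (((r ∨ p) ∧ (¬r ∨ ¬p) ∧ ¬p) ∨ q) ∧ ¬((r ∨ p) ∧ ¬(r ∧ p) ∧ ¬p ∧ q)
= (((r ∨ p) ∧ (¬r ∨ ¬p) ∧ ¬p) ∨ q) ∧ (¬(r ∨ p) ∨ ¬¬(r ∧ p) ∨ ¬¬p ∨ ¬q)
= (((r ∨ p) ∧ (¬r ∨ ¬p) ∧ ¬p) ∨ q) ∧ ((¬r ∧ ¬p) ∨ ¬¬(r ∧ p) ∨ ¬¬p ∨ ¬q)
= (((r ∨ p) ∧ (¬r ∨ ¬p) ∧ ¬p) ∨ q) ∧ ((¬r ∧ ¬p) ∨ (r ∧ p) ∨ ¬¬p ∨ ¬q)
= (((r ∨ p) ∧ (¬r ∨ ¬p) ∧ ¬p) ∨ q) ∧ ((¬r ∧ ¬p) ∨ (r ∧ p) ∨ p ∨ ¬q)
= (r ∨ p ∨ q) ∧ (¬r ∨ ¬p ∨ q) ∧ (¬p ∨ q) ∧ (¬r ∨ r ∨ p ∨ ¬q) ∧ (¬r ∨ p ∨ p ∨ ¬q) ∧ (¬p ∨ r ∨ p ∨ ¬q) ∧ (¬p ∨ p ∨ p ∨ ¬q)
= (r ∨ p ∨ q) ∧ (¬p ∨ q) ∧ (¬r ∨ p ∨ ¬q)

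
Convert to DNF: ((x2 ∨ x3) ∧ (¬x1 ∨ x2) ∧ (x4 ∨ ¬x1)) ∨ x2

((x2 ∨ x3) ∧ (¬x1 ∨ x2) ∧ (x4 ∨ ¬x1)) ∨ x2
= (x2 ∧ ¬x1 ∧ x4) ∨ (x2 ∧ ¬x1 ∧ ¬x1) ∨ (x2 ∧ x2 ∧ x4) ∨ (x2 ∧ x2 ∧ ¬x1) ∨ (x3 ∧ ¬x1 ∧ x4) ∨ (x3 ∧ ¬x1 ∧ ¬x1) ∨ (x3 ∧ x2 ∧ x4) ∨ (x3 ∧ x2 ∧ ¬x1) ∨ x2   [distribute ∧ over ∨]
= (x3 ∧ ¬x1) ∨ x2   [simplify]

(x3 ∧ ¬x1) ∨ x2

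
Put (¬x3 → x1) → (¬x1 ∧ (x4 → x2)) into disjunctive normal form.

(¬x3 ∧ ¬x1) ∨ (¬x1 ∧ ¬x4) ∨ (¬x1 ∧ x2)

(¬x3 → x1) → (¬x1 ∧ (x4 → x2))
≡ ¬(¬x3 → x1) ∨ (¬x1 ∧ (x4 → x2))
≡ ¬(¬¬x3 ∨ x1) ∨ (¬x1 ∧ (x4 → x2))
≡ ¬(¬¬x3 ∨ x1) ∨ (¬x1 ∧ (¬x4 ∨ x2))
≡ (¬¬¬x3 ∧ ¬x1) ∨ (¬x1 ∧ (¬x4 ∨ x2))
≡ (¬x3 ∧ ¬x1) ∨ (¬x1 ∧ (¬x4 ∨ x2))
≡ (¬x3 ∧ ¬x1) ∨ (¬x1 ∧ ¬x4) ∨ (¬x1 ∧ x2)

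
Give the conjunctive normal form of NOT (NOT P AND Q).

NOT (NOT P AND Q)
≡ NOT NOT P OR NOT Q   [De Morgan]
≡ P OR NOT Q   [double negation]

P OR NOT Q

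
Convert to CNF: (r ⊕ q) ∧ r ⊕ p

(r ⊕ q) ∧ r ⊕ p
≡ ((r ⊕ q) ∧ r ∨ p) ∧ ¬((r ⊕ q) ∧ r ∧ p)   [expand ⊕]
≡ ((r ∨ q) ∧ ¬(r ∧ q) ∧ r ∨ p) ∧ ¬((r ⊕ q) ∧ r ∧ p)   [expand ⊕]
≡ ((r ∨ q) ∧ ¬(r ∧ q) ∧ r ∨ p) ∧ ¬((r ∨ q) ∧ ¬(r ∧ q) ∧ r ∧ p)   [expand ⊕]
≡ ((r ∨ q) ∧ (¬r ∨ ¬q) ∧ r ∨ p) ∧ ¬((r ∨ q) ∧ ¬(r ∧ q) ∧ r ∧ p)   [De Morgan]
≡ ((r ∨ q) ∧ (¬r ∨ ¬q) ∧ r ∨ p) ∧ (¬(r ∨ q) ∨ ¬¬(r ∧ q) ∨ ¬r ∨ ¬p)   [De Morgan]
≡ ((r ∨ q) ∧ (¬r ∨ ¬q) ∧ r ∨ p) ∧ (¬r ∧ ¬q ∨ ¬¬(r ∧ q) ∨ ¬r ∨ ¬p)   [De Morgan]
≡ ((r ∨ q) ∧ (¬r ∨ ¬q) ∧ r ∨ p) ∧ (¬r ∧ ¬q ∨ r ∧ q ∨ ¬r ∨ ¬p)   [double negation]
≡ (r ∨ q ∨ p) ∧ (¬r ∨ ¬q ∨ p) ∧ (r ∨ p) ∧ (¬r ∨ r ∨ ¬r ∨ ¬p) ∧ (¬r ∨ q ∨ ¬r ∨ ¬p) ∧ (¬q ∨ r ∨ ¬r ∨ ¬p) ∧ (¬q ∨ q ∨ ¬r ∨ ¬p)   [distribute ∨ over ∧]
≡ (¬r ∨ ¬q ∨ p) ∧ (r ∨ p) ∧ (¬r ∨ q ∨ ¬p)   [simplify]

(¬r ∨ ¬q ∨ p) ∧ (r ∨ p) ∧ (¬r ∨ q ∨ ¬p)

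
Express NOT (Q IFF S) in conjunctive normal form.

NOT (Q IFF S)
≡ NOT ((Q IMPLIES S) AND (S IMPLIES Q))   [eliminate IFF]
≡ NOT ((NOT Q OR S) AND (S IMPLIES Q))   [eliminate IMPLIES]
≡ NOT ((NOT Q OR S) AND (NOT S OR Q))   [eliminate IMPLIES]
≡ NOT (NOT Q OR S) OR NOT (NOT S OR Q)   [De Morgan]
≡ (NOT NOT Q AND NOT S) OR NOT (NOT S OR Q)   [De Morgan]
≡ (Q AND NOT S) OR NOT (NOT S OR Q)   [double negation]
≡ (Q AND NOT S) OR (NOT NOT S AND NOT Q)   [De Morgan]
≡ (Q AND NOT S) OR (S AND NOT Q)   [double negation]
≡ (Q OR S) AND (Q OR NOT Q) AND (NOT S OR S) AND (NOT S OR NOT Q)   [distribute OR over AND]
≡ (Q OR S) AND (NOT S OR NOT Q)   [simplify]

(Q OR S) AND (NOT S OR NOT Q)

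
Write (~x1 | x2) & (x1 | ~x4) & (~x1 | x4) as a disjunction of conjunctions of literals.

(~x1 | x2) & (x1 | ~x4) & (~x1 | x4)
⇔ (~x1 & x1 & ~x1) | (~x1 & x1 & x4) | (~x1 & ~x4 & ~x1) | (~x1 & ~x4 & x4) | (x2 & x1 & ~x1) | (x2 & x1 & x4) | (x2 & ~x4 & ~x1) | (x2 & ~x4 & x4)   (distribute & over |)
⇔ (~x1 & ~x4) | (x2 & x1 & x4)   (simplify)

(~x1 & ~x4) | (x2 & x1 & x4)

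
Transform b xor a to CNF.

(b | a) & (~b | ~a)

b xor a
= (b | a) & ~(b & a)   [expand xor]
= (b | a) & (~b | ~a)   [De Morgan]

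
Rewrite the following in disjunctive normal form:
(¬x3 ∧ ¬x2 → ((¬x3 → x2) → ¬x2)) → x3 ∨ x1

(¬x3 ∧ ¬x2 → ((¬x3 → x2) → ¬x2)) → x3 ∨ x1
= ¬(¬x3 ∧ ¬x2 → ((¬x3 → x2) → ¬x2)) ∨ x3 ∨ x1   [eliminate →]
= ¬(¬(¬x3 ∧ ¬x2) ∨ ((¬x3 → x2) → ¬x2)) ∨ x3 ∨ x1   [eliminate →]
= ¬(¬(¬x3 ∧ ¬x2) ∨ ¬(¬x3 → x2) ∨ ¬x2) ∨ x3 ∨ x1   [eliminate →]
= ¬(¬(¬x3 ∧ ¬x2) ∨ ¬(¬¬x3 ∨ x2) ∨ ¬x2) ∨ x3 ∨ x1   [eliminate →]
= ¬¬(¬x3 ∧ ¬x2) ∧ ¬¬(¬¬x3 ∨ x2) ∧ ¬¬x2 ∨ x3 ∨ x1   [De Morgan]
= ¬x3 ∧ ¬x2 ∧ ¬¬(¬¬x3 ∨ x2) ∧ ¬¬x2 ∨ x3 ∨ x1   [double negation]
= ¬x3 ∧ ¬x2 ∧ (¬¬x3 ∨ x2) ∧ ¬¬x2 ∨ x3 ∨ x1   [double negation]
= ¬x3 ∧ ¬x2 ∧ (x3 ∨ x2) ∧ ¬¬x2 ∨ x3 ∨ x1   [double negation]
= ¬x3 ∧ ¬x2 ∧ (x3 ∨ x2) ∧ x2 ∨ x3 ∨ x1   [double negation]
= ¬x3 ∧ ¬x2 ∧ x3 ∧ x2 ∨ ¬x3 ∧ ¬x2 ∧ x2 ∧ x2 ∨ x3 ∨ x1   [distribute ∧ over ∨]
= x3 ∨ x1   [simplify]

x3 ∨ x1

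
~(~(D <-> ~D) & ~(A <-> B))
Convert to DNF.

~(~(D <-> ~D) & ~(A <-> B))
= ~(~((D -> ~D) & (~D -> D)) & ~(A <-> B))   [eliminate <->]
= ~(~((~D | ~D) & (~D -> D)) & ~(A <-> B))   [eliminate ->]
= ~(~((~D | ~D) & (~~D | D)) & ~(A <-> B))   [eliminate ->]
= ~(~((~D | ~D) & (~~D | D)) & ~((A -> B) & (B -> A)))   [eliminate <->]
= ~(~((~D | ~D) & (~~D | D)) & ~((~A | B) & (B -> A)))   [eliminate ->]
= ~(~((~D | ~D) & (~~D | D)) & ~((~A | B) & (~B | A)))   [eliminate ->]
= ~~((~D | ~D) & (~~D | D)) | ~~((~A | B) & (~B | A))   [De Morgan]
= ((~D | ~D) & (~~D | D)) | ~~((~A | B) & (~B | A))   [double negation]
= ((~D | ~D) & (D | D)) | ~~((~A | B) & (~B | A))   [double negation]
= ((~D | ~D) & (D | D)) | ((~A | B) & (~B | A))   [double negation]
= (~D & D) | (~D & D) | (~D & D) | (~D & D) | (~A & ~B) | (~A & A) | (B & ~B) | (B & A)   [distribute & over |]
= (~A & ~B) | (B & A)   [simplify]

(~A & ~B) | (B & A)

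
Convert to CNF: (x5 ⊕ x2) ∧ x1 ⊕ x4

(x5 ⊕ x2) ∧ x1 ⊕ x4
= ((x5 ⊕ x2) ∧ x1 ∨ x4) ∧ ¬((x5 ⊕ x2) ∧ x1 ∧ x4)   [expand ⊕]
= ((x5 ∨ x2) ∧ ¬(x5 ∧ x2) ∧ x1 ∨ x4) ∧ ¬((x5 ⊕ x2) ∧ x1 ∧ x4)   [expand ⊕]
= ((x5 ∨ x2) ∧ ¬(x5 ∧ x2) ∧ x1 ∨ x4) ∧ ¬((x5 ∨ x2) ∧ ¬(x5 ∧ x2) ∧ x1 ∧ x4)   [expand ⊕]
= ((x5 ∨ x2) ∧ (¬x5 ∨ ¬x2) ∧ x1 ∨ x4) ∧ ¬((x5 ∨ x2) ∧ ¬(x5 ∧ x2) ∧ x1 ∧ x4)   [De Morgan]
= ((x5 ∨ x2) ∧ (¬x5 ∨ ¬x2) ∧ x1 ∨ x4) ∧ (¬(x5 ∨ x2) ∨ ¬¬(x5 ∧ x2) ∨ ¬x1 ∨ ¬x4)   [De Morgan]
= ((x5 ∨ x2) ∧ (¬x5 ∨ ¬x2) ∧ x1 ∨ x4) ∧ (¬x5 ∧ ¬x2 ∨ ¬¬(x5 ∧ x2) ∨ ¬x1 ∨ ¬x4)   [De Morgan]
= ((x5 ∨ x2) ∧ (¬x5 ∨ ¬x2) ∧ x1 ∨ x4) ∧ (¬x5 ∧ ¬x2 ∨ x5 ∧ x2 ∨ ¬x1 ∨ ¬x4)   [double negation]
= (x5 ∨ x2 ∨ x4) ∧ (¬x5 ∨ ¬x2 ∨ x4) ∧ (x1 ∨ x4) ∧ (¬x5 ∨ x5 ∨ ¬x1 ∨ ¬x4) ∧ (¬x5 ∨ x2 ∨ ¬x1 ∨ ¬x4) ∧ (¬x2 ∨ x5 ∨ ¬x1 ∨ ¬x4) ∧ (¬x2 ∨ x2 ∨ ¬x1 ∨ ¬x4)   [distribute ∨ over ∧]
= (x5 ∨ x2 ∨ x4) ∧ (¬x5 ∨ ¬x2 ∨ x4) ∧ (x1 ∨ x4) ∧ (¬x5 ∨ x2 ∨ ¬x1 ∨ ¬x4) ∧ (¬x2 ∨ x5 ∨ ¬x1 ∨ ¬x4)   [simplify]

(x5 ∨ x2 ∨ x4) ∧ (¬x5 ∨ ¬x2 ∨ x4) ∧ (x1 ∨ x4) ∧ (¬x5 ∨ x2 ∨ ¬x1 ∨ ¬x4) ∧ (¬x2 ∨ x5 ∨ ¬x1 ∨ ¬x4)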